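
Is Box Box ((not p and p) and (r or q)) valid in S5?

No, not valid

Tableau for the negation not Box Box ((not p and p) and (r or q)):
1. not Box Box ((not p and p) and (r or q)), 0
2. not Box ((not p and p) and (r or q)), 1
3. not ((not p and p) and (r or q)), 2
4. not (r or q), 2
5. not r, 2
6. not q, 2
Accessibility: 0R0, 0R1, 0R2, 1R0, 1R1, 1R2, 2R0, 2R1, 2R2
The negation has an open branch (countermodel exists).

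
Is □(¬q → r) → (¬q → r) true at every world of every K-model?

Invalid (countermodel exists)

Tableau for the negation ¬(□(¬q → r) → (¬q → r)):
1. ¬(□(¬q → r) → (¬q → r)), u
2. □(¬q → r), u   [¬→-rule on 1]
3. ¬(¬q → r), u   [¬→-rule on 1]
4. ¬q, u   [¬→-rule on 3]
5. ¬r, u   [¬→-rule on 3]
The negation has an open branch (countermodel exists).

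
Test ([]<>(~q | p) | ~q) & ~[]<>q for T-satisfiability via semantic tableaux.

Satisfiable (open branch found)

1. ([]<>(~q | p) | ~q) & ~[]<>q, w0
2. []<>(~q | p) | ~q, w0
3. ~[]<>q, w0
4. ~q, w0
5. ~<>q, w1
6. ~q, w1
Accessibility: w0Rw0, w0Rw1, w1Rw1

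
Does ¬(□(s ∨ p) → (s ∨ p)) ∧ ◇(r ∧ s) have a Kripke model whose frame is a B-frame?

No, unsatisfiable

1. ¬(□(s ∨ p) → (s ∨ p)) ∧ ◇(r ∧ s), u
2. ¬(□(s ∨ p) → (s ∨ p)), u
3. ◇(r ∧ s), u
4. □(s ∨ p), u
5. ¬(s ∨ p), u
6. ¬s, u
7. ¬p, u
8. s ∨ p, u
9. p, u
Accessibility: uRu
Branch closes: p and ¬p both at u.
All branches of the tableau close; one closing branch shown above.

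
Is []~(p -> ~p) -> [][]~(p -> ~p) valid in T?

Tableau for the negation ~([]~(p -> ~p) -> [][]~(p -> ~p)):
1. ~([]~(p -> ~p) -> [][]~(p -> ~p)), w0
2. []~(p -> ~p), w0   [~->-rule on 1]
3. ~[][]~(p -> ~p), w0   [~->-rule on 1]
4. ~(p -> ~p), w0   [[]-rule on 2 via w0Rw0]
5. p, w0   [~->-rule on 4]
6. ~[]~(p -> ~p), w1   [~[]-rule on 3: fresh world w1, w0Rw1]
7. ~(p -> ~p), w1   [[]-rule on 2 via w0Rw1]
8. p, w1   [~->-rule on 7]
9. p -> ~p, w2   [~[]-rule on 6: fresh world w2, w1Rw2]
10. ~p, w2   [->-rule on 9 (branches; this branch)]
Accessibility: w0Rw0, w0Rw1, w1Rw1, w1Rw2, w2Rw2
The negation has an open branch (countermodel exists).

No, not valid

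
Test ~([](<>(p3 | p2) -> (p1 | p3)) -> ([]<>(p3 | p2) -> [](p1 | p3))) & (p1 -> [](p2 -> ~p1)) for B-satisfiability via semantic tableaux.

Unsatisfiable

1. ~([](<>(p3 | p2) -> (p1 | p3)) -> ([]<>(p3 | p2) -> [](p1 | p3))) & (p1 -> [](p2 -> ~p1)), w0
2. ~([](<>(p3 | p2) -> (p1 | p3)) -> ([]<>(p3 | p2) -> [](p1 | p3))), w0   [&-rule on 1]
3. p1 -> [](p2 -> ~p1), w0   [&-rule on 1]
4. [](<>(p3 | p2) -> (p1 | p3)), w0   [~->-rule on 2]
5. ~([]<>(p3 | p2) -> [](p1 | p3)), w0   [~->-rule on 2]
6. []<>(p3 | p2), w0   [~->-rule on 5]
7. ~[](p1 | p3), w0   [~->-rule on 5]
8. <>(p3 | p2) -> (p1 | p3), w0   [[]-rule on 4 via w0Rw0]
9. <>(p3 | p2), w0   [[]-rule on 6 via w0Rw0]
10. [](p2 -> ~p1), w0   [->-rule on 3 (branches; this branch)]
11. p2 -> ~p1, w0   [[]-rule on 10 via w0Rw0]
12. p1 | p3, w0   [->-rule on 8 (branches; this branch)]
13. ~p2, w0   [->-rule on 11 (branches; this branch)]
14. p1, w0   [|-rule on 12 (branches; this branch)]
15. ~(p1 | p3), w1   [~[]-rule on 7: fresh world w1, w0Rw1]
16. ~p1, w1   [~|-rule on 15]
17. ~p3, w1   [~|-rule on 15]
18. <>(p3 | p2) -> (p1 | p3), w1   [[]-rule on 4 via w0Rw1]
19. <>(p3 | p2), w1   [[]-rule on 6 via w0Rw1]
20. p2 -> ~p1, w1   [[]-rule on 10 via w0Rw1]
21. ~<>(p3 | p2), w1   [->-rule on 18 (branches; this branch)]
22. ~(p3 | p2), w0   [~<>-rule on 21 via w1Rw0]
23. ~p3, w0   [~|-rule on 22]
24. ~(p3 | p2), w1   [~<>-rule on 21 via w1Rw1]
25. ~p2, w1   [~|-rule on 24]
26. p3 | p2, w2   [<>-rule on 9: fresh world w2, w0Rw2]
27. <>(p3 | p2) -> (p1 | p3), w2   [[]-rule on 4 via w0Rw2]
28. <>(p3 | p2), w2   [[]-rule on 6 via w0Rw2]
29. p2 -> ~p1, w2   [[]-rule on 10 via w0Rw2]
30. p2, w2   [|-rule on 26 (branches; this branch)]
31. p1 | p3, w2   [->-rule on 27 (branches; this branch)]
32. ~p1, w2   [->-rule on 29 (branches; this branch)]
33. p3, w2   [|-rule on 31 (branches; this branch)]
34. p3 | p2, w3   [<>-rule on 19: fresh world w3, w1Rw3]
35. ~(p3 | p2), w3   [~<>-rule on 21 via w1Rw3]
36. ~p3, w3   [~|-rule on 35]
37. ~p2, w3   [~|-rule on 35]
38. p2, w3   [|-rule on 34 (branches; this branch)]
Accessibility: w0Rw0, w0Rw1, w0Rw2, w1Rw0, w1Rw1, w1Rw3, w2Rw0, w2Rw2, w3Rw1, w3Rw3
Branch closes: p2 and ~p2 both at w3.
(One branch shown.) All branches close.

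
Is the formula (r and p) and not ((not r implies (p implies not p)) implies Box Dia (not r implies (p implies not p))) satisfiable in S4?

1. (r and p) and not ((not r implies (p implies not p)) implies Box Dia (not r implies (p implies not p))), 0
2. r and p, 0
3. not ((not r implies (p implies not p)) implies Box Dia (not r implies (p implies not p))), 0
4. r, 0
5. p, 0
6. not r implies (p implies not p), 0
7. not Box Dia (not r implies (p implies not p)), 0
8. not Dia (not r implies (p implies not p)), 1
9. not (not r implies (p implies not p)), 1
10. not r, 1
11. not (p implies not p), 1
12. p, 1
Accessibility: 0R0, 0R1, 1R1

Satisfiable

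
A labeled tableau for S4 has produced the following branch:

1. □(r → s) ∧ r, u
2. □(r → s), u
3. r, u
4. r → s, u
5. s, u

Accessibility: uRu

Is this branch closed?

No, open

No world carries both an atom and its negation.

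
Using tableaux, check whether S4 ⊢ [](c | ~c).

Valid in S4

Tableau for the negation ~[](c | ~c):
1. ~[](c | ~c), u
2. ~(c | ~c), v
3. ~c, v
4. c, v
Accessibility: uRu, uRv, vRv
Branch closes: c and ~c both at v.
Every branch of the negation's tableau closes; the branch above is one of them.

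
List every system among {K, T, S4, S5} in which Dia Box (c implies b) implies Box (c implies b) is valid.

S5

S4-tableau for the negation not (Dia Box (c implies b) implies Box (c implies b)):
1. not (Dia Box (c implies b) implies Box (c implies b)), u
2. Dia Box (c implies b), u
3. not Box (c implies b), u
4. Box (c implies b), v
5. c implies b, v
6. b, v
7. not (c implies b), w
8. c, w
9. not b, w
Accessibility: uRu, uRv, uRw, vRv, wRw
Complete open branch: countermodel on an S4-frame, so not valid in S4, nor in K, T (the same frame is also a K-frame and a T-frame).
S5-tableau for the negation not (Dia Box (c implies b) implies Box (c implies b)):
1. not (Dia Box (c implies b) implies Box (c implies b)), u
2. Dia Box (c implies b), u
3. not Box (c implies b), u
4. Box (c implies b), v
5. c implies b, u
6. c implies b, v
7. b, u
8. b, v
9. not (c implies b), w
10. c, w
11. not b, w
12. c implies b, w
13. b, w
Accessibility: uRu, uRv, uRw, vRu, vRv, vRw, wRu, wRv, wRw
Branch closes: b and not b both at w.
Every branch closes (one shown): valid in S5.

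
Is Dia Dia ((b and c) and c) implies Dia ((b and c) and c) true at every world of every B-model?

Tableau for the negation not (Dia Dia ((b and c) and c) implies Dia ((b and c) and c)):
1. not (Dia Dia ((b and c) and c) implies Dia ((b and c) and c)), w0
2. Dia Dia ((b and c) and c), w0
3. not Dia ((b and c) and c), w0
4. not ((b and c) and c), w0
5. not c, w0
6. Dia ((b and c) and c), w1
7. not ((b and c) and c), w1
8. not c, w1
9. (b and c) and c, w2
10. b and c, w2
11. c, w2
12. b, w2
Accessibility: w0Rw0, w0Rw1, w1Rw0, w1Rw1, w1Rw2, w2Rw1, w2Rw2
The negation has an open branch (countermodel exists).

No, not valid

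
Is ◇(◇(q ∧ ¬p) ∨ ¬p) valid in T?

No, not valid

Tableau for the negation ¬◇(◇(q ∧ ¬p) ∨ ¬p):
1. ¬◇(◇(q ∧ ¬p) ∨ ¬p), u
2. ¬(◇(q ∧ ¬p) ∨ ¬p), u
3. ¬◇(q ∧ ¬p), u
4. p, u
5. ¬(q ∧ ¬p), u
Accessibility: uRu
The negation has an open branch (countermodel exists).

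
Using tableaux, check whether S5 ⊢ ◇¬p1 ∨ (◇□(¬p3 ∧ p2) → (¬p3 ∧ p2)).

Tableau for the negation ¬(◇¬p1 ∨ (◇□(¬p3 ∧ p2) → (¬p3 ∧ p2))):
1. ¬(◇¬p1 ∨ (◇□(¬p3 ∧ p2) → (¬p3 ∧ p2))), 0
2. ¬◇¬p1, 0   [¬∨-rule on 1]
3. ¬(◇□(¬p3 ∧ p2) → (¬p3 ∧ p2)), 0   [¬∨-rule on 1]
4. ◇□(¬p3 ∧ p2), 0   [¬→-rule on 3]
5. ¬(¬p3 ∧ p2), 0   [¬→-rule on 3]
6. p1, 0   [¬◇-rule on 2 via 0R0]
7. ¬p2, 0   [¬∧-rule on 5 (branches; this branch)]
8. □(¬p3 ∧ p2), 1   [◇-rule on 4: fresh world 1, 0R1]
9. p1, 1   [¬◇-rule on 2 via 0R1]
10. ¬p3 ∧ p2, 0   [□-rule on 8 via 1R0]
11. ¬p3, 0   [∧-rule on 10]
12. p2, 0   [∧-rule on 10]
Accessibility: 0R0, 0R1, 1R0, 1R1
Branch closes: p2 and ¬p2 both at 0.
All branches of the negation close; one closing branch shown above.

Valid in S5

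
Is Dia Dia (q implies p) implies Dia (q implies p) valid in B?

No, not valid

Tableau for the negation not (Dia Dia (q implies p) implies Dia (q implies p)):
1. not (Dia Dia (q implies p) implies Dia (q implies p)), u
2. Dia Dia (q implies p), u   [neg-implies-rule on 1]
3. not Dia (q implies p), u   [neg-implies-rule on 1]
4. not (q implies p), u   [neg-Dia-rule on 3 via uRu]
5. q, u   [neg-implies-rule on 4]
6. not p, u   [neg-implies-rule on 4]
7. Dia (q implies p), v   [Dia-rule on 2: fresh world v, uRv]
8. not (q implies p), v   [neg-Dia-rule on 3 via uRv]
9. q, v   [neg-implies-rule on 8]
10. not p, v   [neg-implies-rule on 8]
11. q implies p, w   [Dia-rule on 7: fresh world w, vRw]
12. p, w   [implies-rule on 11 (branches; this branch)]
Accessibility: uRu, uRv, vRu, vRv, vRw, wRv, wRw
The negation has an open branch (countermodel exists).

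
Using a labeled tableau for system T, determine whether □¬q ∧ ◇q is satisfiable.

Unsatisfiable

1. □¬q ∧ ◇q, u
2. □¬q, u
3. ◇q, u
4. ¬q, u
5. q, v
6. ¬q, v
Accessibility: uRu, uRv, vRv
Branch closes: q and ¬q both at v.
(One branch shown.) All branches close.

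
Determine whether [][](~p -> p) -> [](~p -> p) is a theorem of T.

Tableau for the negation ~([][](~p -> p) -> [](~p -> p)):
1. ~([][](~p -> p) -> [](~p -> p)), u
2. [][](~p -> p), u
3. ~[](~p -> p), u
4. [](~p -> p), u
5. ~p -> p, u
6. p, u
7. ~(~p -> p), v
8. ~p, v
9. [](~p -> p), v
10. ~p -> p, v
11. p, v
Accessibility: uRu, uRv, vRv
Branch closes: p and ~p both at v.
All branches of the negation close; one closing branch shown above.

Yes, valid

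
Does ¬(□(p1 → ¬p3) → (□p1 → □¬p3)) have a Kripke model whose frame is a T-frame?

1. ¬(□(p1 → ¬p3) → (□p1 → □¬p3)), 0
2. □(p1 → ¬p3), 0
3. ¬(□p1 → □¬p3), 0
4. □p1, 0
5. ¬□¬p3, 0
6. p1 → ¬p3, 0
7. p1, 0
8. ¬p3, 0
9. p3, 1
10. p1 → ¬p3, 1
11. p1, 1
12. ¬p3, 1
Accessibility: 0R0, 0R1, 1R1
Branch closes: p3 and ¬p3 both at 1.
(One branch shown.) All branches close.

Unsatisfiable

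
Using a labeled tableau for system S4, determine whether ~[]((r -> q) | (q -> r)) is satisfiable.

1. ~[]((r -> q) | (q -> r)), w0
2. ~((r -> q) | (q -> r)), w1
3. ~(r -> q), w1
4. ~(q -> r), w1
5. r, w1
6. ~q, w1
7. q, w1
8. ~r, w1
Accessibility: w0Rw0, w0Rw1, w1Rw1
Branch closes: q and ~q both at w1.
(One branch shown.) All branches close.

No, unsatisfiable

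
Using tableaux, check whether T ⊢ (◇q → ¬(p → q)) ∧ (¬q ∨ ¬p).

Tableau for the negation ¬((◇q → ¬(p → q)) ∧ (¬q ∨ ¬p)):
1. ¬((◇q → ¬(p → q)) ∧ (¬q ∨ ¬p)), 0
2. ¬(¬q ∨ ¬p), 0   [¬∧-rule on 1 (branches; this branch)]
3. q, 0   [¬∨-rule on 2]
4. p, 0   [¬∨-rule on 2]
Accessibility: 0R0
The negation has an open branch (countermodel exists).

Invalid (countermodel exists)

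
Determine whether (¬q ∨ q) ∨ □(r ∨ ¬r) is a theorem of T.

Tableau for the negation ¬((¬q ∨ q) ∨ □(r ∨ ¬r)):
1. ¬((¬q ∨ q) ∨ □(r ∨ ¬r)), w0
2. ¬(¬q ∨ q), w0
3. ¬□(r ∨ ¬r), w0
4. q, w0
5. ¬q, w0
Accessibility: w0Rw0
Branch closes: q and ¬q both at w0.
Every branch of the negation's tableau closes; the branch above is one of them.

Valid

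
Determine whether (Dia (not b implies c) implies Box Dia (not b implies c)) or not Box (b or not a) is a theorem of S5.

Yes, valid

Tableau for the negation not ((Dia (not b implies c) implies Box Dia (not b implies c)) or not Box (b or not a)):
1. not ((Dia (not b implies c) implies Box Dia (not b implies c)) or not Box (b or not a)), w0
2. not (Dia (not b implies c) implies Box Dia (not b implies c)), w0
3. Box (b or not a), w0
4. Dia (not b implies c), w0
5. not Box Dia (not b implies c), w0
6. b or not a, w0
7. not a, w0
8. not b implies c, w1
9. b or not a, w1
10. c, w1
11. not a, w1
12. not Dia (not b implies c), w2
13. b or not a, w2
14. not (not b implies c), w0
15. not b, w0
16. not c, w0
17. not (not b implies c), w1
18. not b, w1
19. not c, w1
Accessibility: w0Rw0, w0Rw1, w0Rw2, w1Rw0, w1Rw1, w1Rw2, w2Rw0, w2Rw1, w2Rw2
Branch closes: c and not c both at w1.
Every branch of the negation's tableau closes; the branch above is one of them.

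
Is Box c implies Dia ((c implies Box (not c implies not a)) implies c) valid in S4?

Valid in S4

Tableau for the negation not (Box c implies Dia ((c implies Box (not c implies not a)) implies c)):
1. not (Box c implies Dia ((c implies Box (not c implies not a)) implies c)), w0
2. Box c, w0   [neg-implies-rule on 1]
3. not Dia ((c implies Box (not c implies not a)) implies c), w0   [neg-implies-rule on 1]
4. c, w0   [Box-rule on 2 via w0Rw0]
5. not ((c implies Box (not c implies not a)) implies c), w0   [neg-Dia-rule on 3 via w0Rw0]
6. c implies Box (not c implies not a), w0   [neg-implies-rule on 5]
7. not c, w0   [neg-implies-rule on 5]
Accessibility: w0Rw0
Branch closes: c and not c both at w0.
Every branch of the negation's tableau closes; the branch above is one of them.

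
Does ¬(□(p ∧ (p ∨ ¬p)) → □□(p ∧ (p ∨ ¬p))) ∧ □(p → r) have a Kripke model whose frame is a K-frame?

1. ¬(□(p ∧ (p ∨ ¬p)) → □□(p ∧ (p ∨ ¬p))) ∧ □(p → r), u
2. ¬(□(p ∧ (p ∨ ¬p)) → □□(p ∧ (p ∨ ¬p))), u
3. □(p → r), u
4. □(p ∧ (p ∨ ¬p)), u
5. ¬□□(p ∧ (p ∨ ¬p)), u
6. ¬□(p ∧ (p ∨ ¬p)), v
7. p → r, v
8. p ∧ (p ∨ ¬p), v
9. p, v
10. p ∨ ¬p, v
11. r, v
12. ¬(p ∧ (p ∨ ¬p)), w
13. ¬p, w
Accessibility: uRv, vRw

Yes, satisfiable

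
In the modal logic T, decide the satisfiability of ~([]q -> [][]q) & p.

Satisfiable (open branch found)

1. ~([]q -> [][]q) & p, 0
2. ~([]q -> [][]q), 0
3. p, 0
4. []q, 0
5. ~[][]q, 0
6. q, 0
7. ~[]q, 1
8. q, 1
9. ~q, 2
Accessibility: 0R0, 0R1, 1R1, 1R2, 2R2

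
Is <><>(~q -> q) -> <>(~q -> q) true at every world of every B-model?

Tableau for the negation ~(<><>(~q -> q) -> <>(~q -> q)):
1. ~(<><>(~q -> q) -> <>(~q -> q)), w0
2. <><>(~q -> q), w0   [~->-rule on 1]
3. ~<>(~q -> q), w0   [~->-rule on 1]
4. ~(~q -> q), w0   [~<>-rule on 3 via w0Rw0]
5. ~q, w0   [~->-rule on 4]
6. <>(~q -> q), w1   [<>-rule on 2: fresh world w1, w0Rw1]
7. ~(~q -> q), w1   [~<>-rule on 3 via w0Rw1]
8. ~q, w1   [~->-rule on 7]
9. ~q -> q, w2   [<>-rule on 6: fresh world w2, w1Rw2]
10. q, w2   [->-rule on 9 (branches; this branch)]
Accessibility: w0Rw0, w0Rw1, w1Rw0, w1Rw1, w1Rw2, w2Rw1, w2Rw2
The negation has an open branch (countermodel exists).

Not valid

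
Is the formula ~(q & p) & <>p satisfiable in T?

1. ~(q & p) & <>p, u
2. ~(q & p), u
3. <>p, u
4. ~p, u
5. p, v
Accessibility: uRu, uRv, vRv

Satisfiable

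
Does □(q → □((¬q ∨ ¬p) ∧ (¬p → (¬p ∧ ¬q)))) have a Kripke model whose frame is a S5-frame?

Yes, satisfiable

1. □(q → □((¬q ∨ ¬p) ∧ (¬p → (¬p ∧ ¬q)))), u
2. q → □((¬q ∨ ¬p) ∧ (¬p → (¬p ∧ ¬q))), u
3. □((¬q ∨ ¬p) ∧ (¬p → (¬p ∧ ¬q))), u
4. (¬q ∨ ¬p) ∧ (¬p → (¬p ∧ ¬q)), u
5. ¬q ∨ ¬p, u
6. ¬p → (¬p ∧ ¬q), u
7. ¬p, u
8. ¬p ∧ ¬q, u
9. ¬q, u
Accessibility: uRu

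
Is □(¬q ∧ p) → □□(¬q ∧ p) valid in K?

No, not valid

Tableau for the negation ¬(□(¬q ∧ p) → □□(¬q ∧ p)):
1. ¬(□(¬q ∧ p) → □□(¬q ∧ p)), 0
2. □(¬q ∧ p), 0
3. ¬□□(¬q ∧ p), 0
4. ¬□(¬q ∧ p), 1
5. ¬q ∧ p, 1
6. ¬q, 1
7. p, 1
8. ¬(¬q ∧ p), 2
9. ¬p, 2
Accessibility: 0R1, 1R2
The negation has an open branch (countermodel exists).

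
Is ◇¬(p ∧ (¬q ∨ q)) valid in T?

Invalid (countermodel exists)

Tableau for the negation ¬◇¬(p ∧ (¬q ∨ q)):
1. ¬◇¬(p ∧ (¬q ∨ q)), 0
2. p ∧ (¬q ∨ q), 0   [¬◇-rule on 1 via 0R0]
3. p, 0   [∧-rule on 2]
4. ¬q ∨ q, 0   [∧-rule on 2]
5. q, 0   [∨-rule on 4 (branches; this branch)]
Accessibility: 0R0
The negation has an open branch (countermodel exists).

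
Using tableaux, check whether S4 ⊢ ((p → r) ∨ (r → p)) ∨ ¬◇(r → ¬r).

Valid

Tableau for the negation ¬(((p → r) ∨ (r → p)) ∨ ¬◇(r → ¬r)):
1. ¬(((p → r) ∨ (r → p)) ∨ ¬◇(r → ¬r)), w0
2. ¬((p → r) ∨ (r → p)), w0
3. ◇(r → ¬r), w0
4. ¬(p → r), w0
5. ¬(r → p), w0
6. p, w0
7. ¬r, w0
8. r, w0
9. ¬p, w0
Accessibility: w0Rw0
Branch closes: r and ¬r both at w0.
All branches of the negation close; one closing branch shown above.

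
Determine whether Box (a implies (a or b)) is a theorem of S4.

Tableau for the negation not Box (a implies (a or b)):
1. not Box (a implies (a or b)), u
2. not (a implies (a or b)), v
3. a, v
4. not (a or b), v
5. not a, v
6. not b, v
Accessibility: uRu, uRv, vRv
Branch closes: a and not a both at v.
Every branch of the negation's tableau closes; the branch above is one of them.

Valid in S4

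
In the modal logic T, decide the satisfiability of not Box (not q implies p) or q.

1. not Box (not q implies p) or q, w0
2. q, w0
Accessibility: w0Rw0

Yes, satisfiable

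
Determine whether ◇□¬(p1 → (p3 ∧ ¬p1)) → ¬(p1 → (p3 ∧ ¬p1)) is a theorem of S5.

Valid in S5

Tableau for the negation ¬(◇□¬(p1 → (p3 ∧ ¬p1)) → ¬(p1 → (p3 ∧ ¬p1))):
1. ¬(◇□¬(p1 → (p3 ∧ ¬p1)) → ¬(p1 → (p3 ∧ ¬p1))), 0
2. ◇□¬(p1 → (p3 ∧ ¬p1)), 0
3. p1 → (p3 ∧ ¬p1), 0
4. p3 ∧ ¬p1, 0
5. p3, 0
6. ¬p1, 0
7. □¬(p1 → (p3 ∧ ¬p1)), 1
8. ¬(p1 → (p3 ∧ ¬p1)), 0
9. p1, 0
10. ¬(p3 ∧ ¬p1), 0
Accessibility: 0R0, 0R1, 1R0, 1R1
Branch closes: p1 and ¬p1 both at 0.
Every branch of the negation's tableau closes; the branch above is one of them.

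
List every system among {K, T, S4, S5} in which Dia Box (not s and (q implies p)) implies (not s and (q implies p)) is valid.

S5

S4-tableau for the negation not (Dia Box (not s and (q implies p)) implies (not s and (q implies p))):
1. not (Dia Box (not s and (q implies p)) implies (not s and (q implies p))), u
2. Dia Box (not s and (q implies p)), u
3. not (not s and (q implies p)), u
4. not (q implies p), u
5. q, u
6. not p, u
7. Box (not s and (q implies p)), v
8. not s and (q implies p), v
9. not s, v
10. q implies p, v
11. p, v
Accessibility: uRu, uRv, vRv
Complete open branch: countermodel on an S4-frame, so not valid in S4, nor in K, T (the same frame is also a K-frame and a T-frame).
S5-tableau for the negation not (Dia Box (not s and (q implies p)) implies (not s and (q implies p))):
1. not (Dia Box (not s and (q implies p)) implies (not s and (q implies p))), u
2. Dia Box (not s and (q implies p)), u
3. not (not s and (q implies p)), u
4. not (q implies p), u
5. q, u
6. not p, u
7. Box (not s and (q implies p)), v
8. not s and (q implies p), u
9. not s, u
10. q implies p, u
11. not s and (q implies p), v
12. not s, v
13. q implies p, v
14. p, u
Accessibility: uRu, uRv, vRu, vRv
Branch closes: p and not p both at u.
Every branch closes (one shown): valid in S5.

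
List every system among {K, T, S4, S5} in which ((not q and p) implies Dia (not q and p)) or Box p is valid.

T, S4, S5

K-tableau for the negation not (((not q and p) implies Dia (not q and p)) or Box p):
1. not (((not q and p) implies Dia (not q and p)) or Box p), u
2. not ((not q and p) implies Dia (not q and p)), u
3. not Box p, u
4. not q and p, u
5. not Dia (not q and p), u
6. not q, u
7. p, u
8. not p, v
9. not (not q and p), v
Accessibility: uRv
Complete open branch: countermodel on a K-frame, so not valid in K.
T-tableau for the negation not (((not q and p) implies Dia (not q and p)) or Box p):
1. not (((not q and p) implies Dia (not q and p)) or Box p), u
2. not ((not q and p) implies Dia (not q and p)), u
3. not Box p, u
4. not q and p, u
5. not Dia (not q and p), u
6. not q, u
7. p, u
8. not (not q and p), u
9. not p, u
Accessibility: uRu
Branch closes: p and not p both at u.
Every branch closes (one shown): valid in T, hence also in S4, S5 (every theorem of T is a theorem of S4 and S5).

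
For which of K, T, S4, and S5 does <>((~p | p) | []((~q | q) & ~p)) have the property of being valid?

K-tableau for the negation ~<>((~p | p) | []((~q | q) & ~p)):
1. ~<>((~p | p) | []((~q | q) & ~p)), u
Complete open branch: countermodel on a K-frame, so not valid in K.
T-tableau for the negation ~<>((~p | p) | []((~q | q) & ~p)):
1. ~<>((~p | p) | []((~q | q) & ~p)), u
2. ~((~p | p) | []((~q | q) & ~p)), u   [~<>-rule on 1 via uRu]
3. ~(~p | p), u   [~|-rule on 2]
4. ~[]((~q | q) & ~p), u   [~|-rule on 2]
5. p, u   [~|-rule on 3]
6. ~p, u   [~|-rule on 3]
Accessibility: uRu
Branch closes: p and ~p both at u.
Every branch closes (one shown): valid in T, hence also in S4, S5 (every theorem of T is a theorem of S4 and S5).

T, S4, S5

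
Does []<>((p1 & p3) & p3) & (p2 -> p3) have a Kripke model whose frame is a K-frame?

1. []<>((p1 & p3) & p3) & (p2 -> p3), u
2. []<>((p1 & p3) & p3), u
3. p2 -> p3, u
4. p3, u

Yes, satisfiable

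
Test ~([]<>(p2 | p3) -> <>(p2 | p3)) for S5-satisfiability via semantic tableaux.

No, unsatisfiable

1. ~([]<>(p2 | p3) -> <>(p2 | p3)), 0
2. []<>(p2 | p3), 0
3. ~<>(p2 | p3), 0
4. <>(p2 | p3), 0
5. ~(p2 | p3), 0
6. ~p2, 0
7. ~p3, 0
8. p2 | p3, 1
9. <>(p2 | p3), 1
10. ~(p2 | p3), 1
11. ~p2, 1
12. ~p3, 1
13. p3, 1
Accessibility: 0R0, 0R1, 1R0, 1R1
Branch closes: p3 and ~p3 both at 1.
All branches of the tableau close; one closing branch shown above.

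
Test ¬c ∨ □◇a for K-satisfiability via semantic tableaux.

Satisfiable

1. ¬c ∨ □◇a, u
2. □◇a, u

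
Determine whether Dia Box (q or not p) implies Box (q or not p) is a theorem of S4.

No, not valid

Tableau for the negation not (Dia Box (q or not p) implies Box (q or not p)):
1. not (Dia Box (q or not p) implies Box (q or not p)), 0
2. Dia Box (q or not p), 0   [neg-implies-rule on 1]
3. not Box (q or not p), 0   [neg-implies-rule on 1]
4. Box (q or not p), 1   [Dia-rule on 2: fresh world 1, 0R1]
5. q or not p, 1   [Box-rule on 4 via 1R1]
6. not p, 1   [or-rule on 5 (branches; this branch)]
7. not (q or not p), 2   [neg-Box-rule on 3: fresh world 2, 0R2]
8. not q, 2   [neg-or-rule on 7]
9. p, 2   [neg-or-rule on 7]
Accessibility: 0R0, 0R1, 0R2, 1R1, 2R2
The negation has an open branch (countermodel exists).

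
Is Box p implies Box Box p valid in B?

Tableau for the negation not (Box p implies Box Box p):
1. not (Box p implies Box Box p), w0
2. Box p, w0   [neg-implies-rule on 1]
3. not Box Box p, w0   [neg-implies-rule on 1]
4. p, w0   [Box-rule on 2 via w0Rw0]
5. not Box p, w1   [neg-Box-rule on 3: fresh world w1, w0Rw1]
6. p, w1   [Box-rule on 2 via w0Rw1]
7. not p, w2   [neg-Box-rule on 5: fresh world w2, w1Rw2]
Accessibility: w0Rw0, w0Rw1, w1Rw0, w1Rw1, w1Rw2, w2Rw1, w2Rw2
The negation has an open branch (countermodel exists).

Invalid (countermodel exists)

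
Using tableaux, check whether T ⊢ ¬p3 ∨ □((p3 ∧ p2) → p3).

Valid in T

Tableau for the negation ¬(¬p3 ∨ □((p3 ∧ p2) → p3)):
1. ¬(¬p3 ∨ □((p3 ∧ p2) → p3)), 0
2. p3, 0   [¬∨-rule on 1]
3. ¬□((p3 ∧ p2) → p3), 0   [¬∨-rule on 1]
4. ¬((p3 ∧ p2) → p3), 1   [¬□-rule on 3: fresh world 1, 0R1]
5. p3 ∧ p2, 1   [¬→-rule on 4]
6. ¬p3, 1   [¬→-rule on 4]
7. p3, 1   [∧-rule on 5]
8. p2, 1   [∧-rule on 5]
Accessibility: 0R0, 0R1, 1R1
Branch closes: p3 and ¬p3 both at 1.
All branches of the negation close; one closing branch shown above.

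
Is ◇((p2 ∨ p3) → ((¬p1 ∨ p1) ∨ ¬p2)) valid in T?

Tableau for the negation ¬◇((p2 ∨ p3) → ((¬p1 ∨ p1) ∨ ¬p2)):
1. ¬◇((p2 ∨ p3) → ((¬p1 ∨ p1) ∨ ¬p2)), u
2. ¬((p2 ∨ p3) → ((¬p1 ∨ p1) ∨ ¬p2)), u
3. p2 ∨ p3, u
4. ¬((¬p1 ∨ p1) ∨ ¬p2), u
5. ¬(¬p1 ∨ p1), u
6. p2, u
7. p1, u
8. ¬p1, u
Accessibility: uRu
Branch closes: p1 and ¬p1 both at u.
Every branch of the negation's tableau closes; the branch above is one of them.

Valid in T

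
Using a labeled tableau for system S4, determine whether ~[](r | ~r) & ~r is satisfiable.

Unsatisfiable (every branch closes)

1. ~[](r | ~r) & ~r, w0
2. ~[](r | ~r), w0   [&-rule on 1]
3. ~r, w0   [&-rule on 1]
4. ~(r | ~r), w1   [~[]-rule on 2: fresh world w1, w0Rw1]
5. ~r, w1   [~|-rule on 4]
6. r, w1   [~|-rule on 4]
Accessibility: w0Rw0, w0Rw1, w1Rw1
Branch closes: r and ~r both at w1.
All branches of the tableau close; one closing branch shown above.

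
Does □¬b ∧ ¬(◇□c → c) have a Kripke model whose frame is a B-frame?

1. □¬b ∧ ¬(◇□c → c), u
2. □¬b, u
3. ¬(◇□c → c), u
4. ◇□c, u
5. ¬c, u
6. ¬b, u
7. □c, v
8. ¬b, v
9. c, u
Accessibility: uRu, uRv, vRu, vRv
Branch closes: c and ¬c both at u.
(One branch shown.) All branches close.

Unsatisfiable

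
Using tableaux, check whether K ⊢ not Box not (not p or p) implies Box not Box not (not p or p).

Tableau for the negation not (not Box not (not p or p) implies Box not Box not (not p or p)):
1. not (not Box not (not p or p) implies Box not Box not (not p or p)), 0
2. not Box not (not p or p), 0   [neg-implies-rule on 1]
3. not Box not Box not (not p or p), 0   [neg-implies-rule on 1]
4. not p or p, 1   [neg-Box-rule on 2: fresh world 1, 0R1]
5. p, 1   [or-rule on 4 (branches; this branch)]
6. Box not (not p or p), 2   [neg-Box-rule on 3: fresh world 2, 0R2]
Accessibility: 0R1, 0R2
The negation has an open branch (countermodel exists).

Not valid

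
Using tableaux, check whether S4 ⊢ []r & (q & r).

Tableau for the negation ~([]r & (q & r)):
1. ~([]r & (q & r)), 0
2. ~(q & r), 0
3. ~r, 0
Accessibility: 0R0
The negation has an open branch (countermodel exists).

Not valid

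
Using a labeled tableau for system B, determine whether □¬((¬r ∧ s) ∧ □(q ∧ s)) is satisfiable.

1. □¬((¬r ∧ s) ∧ □(q ∧ s)), 0
2. ¬((¬r ∧ s) ∧ □(q ∧ s)), 0
3. ¬□(q ∧ s), 0
4. ¬(q ∧ s), 1
5. ¬((¬r ∧ s) ∧ □(q ∧ s)), 1
6. ¬s, 1
7. ¬□(q ∧ s), 1
8. ¬(q ∧ s), 2
9. ¬s, 2
Accessibility: 0R0, 0R1, 1R0, 1R1, 1R2, 2R1, 2R2

Satisfiable (open branch found)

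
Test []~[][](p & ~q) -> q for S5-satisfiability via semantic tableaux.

1. []~[][](p & ~q) -> q, 0
2. q, 0
Accessibility: 0R0

Yes, satisfiable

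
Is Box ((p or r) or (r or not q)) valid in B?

Tableau for the negation not Box ((p or r) or (r or not q)):
1. not Box ((p or r) or (r or not q)), 0
2. not ((p or r) or (r or not q)), 1   [neg-Box-rule on 1: fresh world 1, 0R1]
3. not (p or r), 1   [neg-or-rule on 2]
4. not (r or not q), 1   [neg-or-rule on 2]
5. not p, 1   [neg-or-rule on 3]
6. not r, 1   [neg-or-rule on 3]
7. q, 1   [neg-or-rule on 4]
Accessibility: 0R0, 0R1, 1R0, 1R1
The negation has an open branch (countermodel exists).

Not valid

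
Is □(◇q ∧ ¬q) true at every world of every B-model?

Tableau for the negation ¬□(◇q ∧ ¬q):
1. ¬□(◇q ∧ ¬q), u
2. ¬(◇q ∧ ¬q), v
3. q, v
Accessibility: uRu, uRv, vRu, vRv
The negation has an open branch (countermodel exists).

No, not valid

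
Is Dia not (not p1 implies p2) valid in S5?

Tableau for the negation not Dia not (not p1 implies p2):
1. not Dia not (not p1 implies p2), u
2. not p1 implies p2, u
3. p2, u
Accessibility: uRu
The negation has an open branch (countermodel exists).

No, not valid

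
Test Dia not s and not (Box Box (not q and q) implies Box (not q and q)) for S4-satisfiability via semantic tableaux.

1. Dia not s and not (Box Box (not q and q) implies Box (not q and q)), w0
2. Dia not s, w0
3. not (Box Box (not q and q) implies Box (not q and q)), w0
4. Box Box (not q and q), w0
5. not Box (not q and q), w0
6. Box (not q and q), w0
7. not q and q, w0
8. not q, w0
9. q, w0
Accessibility: w0Rw0
Branch closes: q and not q both at w0.
(One branch shown.) All branches close.

Unsatisfiable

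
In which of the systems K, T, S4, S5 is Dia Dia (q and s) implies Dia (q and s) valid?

T-tableau for the negation not (Dia Dia (q and s) implies Dia (q and s)):
1. not (Dia Dia (q and s) implies Dia (q and s)), u
2. Dia Dia (q and s), u
3. not Dia (q and s), u
4. not (q and s), u
5. not s, u
6. Dia (q and s), v
7. not (q and s), v
8. not s, v
9. q and s, w
10. q, w
11. s, w
Accessibility: uRu, uRv, vRv, vRw, wRw
Complete open branch: countermodel on a T-frame, so not valid in T, nor in K (the same frame is also a K-frame).
S4-tableau for the negation not (Dia Dia (q and s) implies Dia (q and s)):
1. not (Dia Dia (q and s) implies Dia (q and s)), u
2. Dia Dia (q and s), u
3. not Dia (q and s), u
4. not (q and s), u
5. not s, u
6. Dia (q and s), v
7. not (q and s), v
8. not s, v
9. q and s, w
10. q, w
11. s, w
12. not (q and s), w
13. not s, w
Accessibility: uRu, uRv, uRw, vRv, vRw, wRw
Branch closes: s and not s both at w.
Every branch closes (one shown): valid in S4, hence also in S5 (every theorem of S4 is a theorem of S5).

S4, S5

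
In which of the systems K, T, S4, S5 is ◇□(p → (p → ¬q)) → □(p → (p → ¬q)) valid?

S4-tableau for the negation ¬(◇□(p → (p → ¬q)) → □(p → (p → ¬q))):
1. ¬(◇□(p → (p → ¬q)) → □(p → (p → ¬q))), w0
2. ◇□(p → (p → ¬q)), w0
3. ¬□(p → (p → ¬q)), w0
4. □(p → (p → ¬q)), w1
5. p → (p → ¬q), w1
6. p → ¬q, w1
7. ¬q, w1
8. ¬(p → (p → ¬q)), w2
9. p, w2
10. ¬(p → ¬q), w2
11. q, w2
Accessibility: w0Rw0, w0Rw1, w0Rw2, w1Rw1, w2Rw2
Complete open branch: countermodel on an S4-frame, so not valid in S4, nor in K, T (the same frame is also a K-frame and a T-frame).
S5-tableau for the negation ¬(◇□(p → (p → ¬q)) → □(p → (p → ¬q))):
1. ¬(◇□(p → (p → ¬q)) → □(p → (p → ¬q))), w0
2. ◇□(p → (p → ¬q)), w0
3. ¬□(p → (p → ¬q)), w0
4. □(p → (p → ¬q)), w1
5. p → (p → ¬q), w0
6. p → (p → ¬q), w1
7. p → ¬q, w0
8. p → ¬q, w1
9. ¬q, w0
10. ¬q, w1
11. ¬(p → (p → ¬q)), w2
12. p, w2
13. ¬(p → ¬q), w2
14. q, w2
15. p → (p → ¬q), w2
16. p → ¬q, w2
17. ¬q, w2
Accessibility: w0Rw0, w0Rw1, w0Rw2, w1Rw0, w1Rw1, w1Rw2, w2Rw0, w2Rw1, w2Rw2
Branch closes: q and ¬q both at w2.
Every branch closes (one shown): valid in S5.

S5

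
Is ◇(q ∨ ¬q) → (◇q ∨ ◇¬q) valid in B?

Valid

Tableau for the negation ¬(◇(q ∨ ¬q) → (◇q ∨ ◇¬q)):
1. ¬(◇(q ∨ ¬q) → (◇q ∨ ◇¬q)), 0
2. ◇(q ∨ ¬q), 0
3. ¬(◇q ∨ ◇¬q), 0
4. ¬◇q, 0
5. ¬◇¬q, 0
6. ¬q, 0
7. q, 0
Accessibility: 0R0
Branch closes: q and ¬q both at 0.
All branches of the negation close; one closing branch shown above.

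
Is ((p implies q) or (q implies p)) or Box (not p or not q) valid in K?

Valid in K

Tableau for the negation not (((p implies q) or (q implies p)) or Box (not p or not q)):
1. not (((p implies q) or (q implies p)) or Box (not p or not q)), w0
2. not ((p implies q) or (q implies p)), w0
3. not Box (not p or not q), w0
4. not (p implies q), w0
5. not (q implies p), w0
6. p, w0
7. not q, w0
8. q, w0
9. not p, w0
Branch closes: q and not q both at w0.
All branches of the negation close; one closing branch shown above.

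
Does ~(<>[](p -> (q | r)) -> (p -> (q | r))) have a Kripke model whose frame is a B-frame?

Unsatisfiable (every branch closes)

1. ~(<>[](p -> (q | r)) -> (p -> (q | r))), w0
2. <>[](p -> (q | r)), w0   [~->-rule on 1]
3. ~(p -> (q | r)), w0   [~->-rule on 1]
4. p, w0   [~->-rule on 3]
5. ~(q | r), w0   [~->-rule on 3]
6. ~q, w0   [~|-rule on 5]
7. ~r, w0   [~|-rule on 5]
8. [](p -> (q | r)), w1   [<>-rule on 2: fresh world w1, w0Rw1]
9. p -> (q | r), w0   [[]-rule on 8 via w1Rw0]
10. p -> (q | r), w1   [[]-rule on 8 via w1Rw1]
11. q | r, w0   [->-rule on 9 (branches; this branch)]
12. q | r, w1   [->-rule on 10 (branches; this branch)]
13. r, w0   [|-rule on 11 (branches; this branch)]
Accessibility: w0Rw0, w0Rw1, w1Rw0, w1Rw1
Branch closes: r and ~r both at w0.
(One branch shown.) All branches close.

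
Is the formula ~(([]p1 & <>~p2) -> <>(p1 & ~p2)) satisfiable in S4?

1. ~(([]p1 & <>~p2) -> <>(p1 & ~p2)), w0
2. []p1 & <>~p2, w0   [~->-rule on 1]
3. ~<>(p1 & ~p2), w0   [~->-rule on 1]
4. []p1, w0   [&-rule on 2]
5. <>~p2, w0   [&-rule on 2]
6. ~(p1 & ~p2), w0   [~<>-rule on 3 via w0Rw0]
7. p1, w0   [[]-rule on 4 via w0Rw0]
8. p2, w0   [~&-rule on 6 (branches; this branch)]
9. ~p2, w1   [<>-rule on 5: fresh world w1, w0Rw1]
10. ~(p1 & ~p2), w1   [~<>-rule on 3 via w0Rw1]
11. p1, w1   [[]-rule on 4 via w0Rw1]
12. p2, w1   [~&-rule on 10 (branches; this branch)]
Accessibility: w0Rw0, w0Rw1, w1Rw1
Branch closes: p2 and ~p2 both at w1.
Every branch closes; the branch above is one of them.

Unsatisfiable (every branch closes)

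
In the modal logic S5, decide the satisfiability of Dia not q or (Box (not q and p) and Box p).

Satisfiable (open branch found)

1. Dia not q or (Box (not q and p) and Box p), 0
2. Box (not q and p) and Box p, 0
3. Box (not q and p), 0
4. Box p, 0
5. not q and p, 0
6. not q, 0
7. p, 0
Accessibility: 0R0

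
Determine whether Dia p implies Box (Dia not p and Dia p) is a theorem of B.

Not valid

Tableau for the negation not (Dia p implies Box (Dia not p and Dia p)):
1. not (Dia p implies Box (Dia not p and Dia p)), 0
2. Dia p, 0   [neg-implies-rule on 1]
3. not Box (Dia not p and Dia p), 0   [neg-implies-rule on 1]
4. p, 1   [Dia-rule on 2: fresh world 1, 0R1]
5. not (Dia not p and Dia p), 2   [neg-Box-rule on 3: fresh world 2, 0R2]
6. not Dia p, 2   [neg-and-rule on 5 (branches; this branch)]
7. not p, 0   [neg-Dia-rule on 6 via 2R0]
8. not p, 2   [neg-Dia-rule on 6 via 2R2]
Accessibility: 0R0, 0R1, 0R2, 1R0, 1R1, 2R0, 2R2
The negation has an open branch (countermodel exists).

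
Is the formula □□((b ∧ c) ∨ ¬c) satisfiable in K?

1. □□((b ∧ c) ∨ ¬c), w0

Satisfiable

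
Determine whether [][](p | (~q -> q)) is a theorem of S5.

Not valid

Tableau for the negation ~[][](p | (~q -> q)):
1. ~[][](p | (~q -> q)), 0
2. ~[](p | (~q -> q)), 1
3. ~(p | (~q -> q)), 2
4. ~p, 2
5. ~(~q -> q), 2
6. ~q, 2
Accessibility: 0R0, 0R1, 0R2, 1R0, 1R1, 1R2, 2R0, 2R1, 2R2
The negation has an open branch (countermodel exists).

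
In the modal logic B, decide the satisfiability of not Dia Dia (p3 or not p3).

1. not Dia Dia (p3 or not p3), u
2. not Dia (p3 or not p3), u
3. not (p3 or not p3), u
4. not p3, u
5. p3, u
Accessibility: uRu
Branch closes: p3 and not p3 both at u.
(One branch shown.) All branches close.

Unsatisfiable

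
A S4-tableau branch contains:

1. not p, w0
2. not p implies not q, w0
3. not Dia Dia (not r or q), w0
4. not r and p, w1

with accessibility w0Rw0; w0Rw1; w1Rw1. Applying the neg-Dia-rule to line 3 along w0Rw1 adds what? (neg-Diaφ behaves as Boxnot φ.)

not Dia (not r or q), w1

neg-Diaφ behaves as Boxnot φ: propagate the negated body to each accessible world.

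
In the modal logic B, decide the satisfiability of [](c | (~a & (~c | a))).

Satisfiable

1. [](c | (~a & (~c | a))), w0
2. c | (~a & (~c | a)), w0   [[]-rule on 1 via w0Rw0]
3. ~a & (~c | a), w0   [|-rule on 2 (branches; this branch)]
4. ~a, w0   [&-rule on 3]
5. ~c | a, w0   [&-rule on 3]
6. ~c, w0   [|-rule on 5 (branches; this branch)]
Accessibility: w0Rw0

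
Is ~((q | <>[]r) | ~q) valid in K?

No, not valid

Tableau for the negation (q | <>[]r) | ~q:
1. (q | <>[]r) | ~q, w0
2. ~q, w0
The negation has an open branch (countermodel exists).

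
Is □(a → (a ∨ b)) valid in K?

Yes, valid

Tableau for the negation ¬□(a → (a ∨ b)):
1. ¬□(a → (a ∨ b)), w0
2. ¬(a → (a ∨ b)), w1
3. a, w1
4. ¬(a ∨ b), w1
5. ¬a, w1
6. ¬b, w1
Accessibility: w0Rw1
Branch closes: a and ¬a both at w1.
All branches of the negation close; one closing branch shown above.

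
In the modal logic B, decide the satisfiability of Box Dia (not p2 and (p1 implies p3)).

Yes, satisfiable

1. Box Dia (not p2 and (p1 implies p3)), u
2. Dia (not p2 and (p1 implies p3)), u
3. not p2 and (p1 implies p3), v
4. not p2, v
5. p1 implies p3, v
6. Dia (not p2 and (p1 implies p3)), v
7. p3, v
8. not p2 and (p1 implies p3), w
9. not p2, w
10. p1 implies p3, w
11. p3, w
Accessibility: uRu, uRv, vRu, vRv, vRw, wRv, wRw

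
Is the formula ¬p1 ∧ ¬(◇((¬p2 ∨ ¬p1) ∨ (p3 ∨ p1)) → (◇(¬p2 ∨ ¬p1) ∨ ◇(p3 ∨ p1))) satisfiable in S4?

No, unsatisfiable

1. ¬p1 ∧ ¬(◇((¬p2 ∨ ¬p1) ∨ (p3 ∨ p1)) → (◇(¬p2 ∨ ¬p1) ∨ ◇(p3 ∨ p1))), 0
2. ¬p1, 0   [∧-rule on 1]
3. ¬(◇((¬p2 ∨ ¬p1) ∨ (p3 ∨ p1)) → (◇(¬p2 ∨ ¬p1) ∨ ◇(p3 ∨ p1))), 0   [∧-rule on 1]
4. ◇((¬p2 ∨ ¬p1) ∨ (p3 ∨ p1)), 0   [¬→-rule on 3]
5. ¬(◇(¬p2 ∨ ¬p1) ∨ ◇(p3 ∨ p1)), 0   [¬→-rule on 3]
6. ¬◇(¬p2 ∨ ¬p1), 0   [¬∨-rule on 5]
7. ¬◇(p3 ∨ p1), 0   [¬∨-rule on 5]
8. ¬(¬p2 ∨ ¬p1), 0   [¬◇-rule on 6 via 0R0]
9. p2, 0   [¬∨-rule on 8]
10. p1, 0   [¬∨-rule on 8]
Accessibility: 0R0
Branch closes: p1 and ¬p1 both at 0.
(One branch shown.) All branches close.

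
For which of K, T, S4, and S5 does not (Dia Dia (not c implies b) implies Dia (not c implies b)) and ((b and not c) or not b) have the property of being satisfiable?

K, T

T-tableau for the formula:
1. not (Dia Dia (not c implies b) implies Dia (not c implies b)) and ((b and not c) or not b), 0
2. not (Dia Dia (not c implies b) implies Dia (not c implies b)), 0   [and-rule on 1]
3. (b and not c) or not b, 0   [and-rule on 1]
4. Dia Dia (not c implies b), 0   [neg-implies-rule on 2]
5. not Dia (not c implies b), 0   [neg-implies-rule on 2]
6. not (not c implies b), 0   [neg-Dia-rule on 5 via 0R0]
7. not c, 0   [neg-implies-rule on 6]
8. not b, 0   [neg-implies-rule on 6]
9. Dia (not c implies b), 1   [Dia-rule on 4: fresh world 1, 0R1]
10. not (not c implies b), 1   [neg-Dia-rule on 5 via 0R1]
11. not c, 1   [neg-implies-rule on 10]
12. not b, 1   [neg-implies-rule on 10]
13. not c implies b, 2   [Dia-rule on 9: fresh world 2, 1R2]
14. b, 2   [implies-rule on 13 (branches; this branch)]
Accessibility: 0R0, 0R1, 1R1, 1R2, 2R2
Complete open branch: satisfiable in T, hence also in K (this T-model is also a K-model).
S4-tableau for the formula:
1. not (Dia Dia (not c implies b) implies Dia (not c implies b)) and ((b and not c) or not b), 0
2. not (Dia Dia (not c implies b) implies Dia (not c implies b)), 0   [and-rule on 1]
3. (b and not c) or not b, 0   [and-rule on 1]
4. Dia Dia (not c implies b), 0   [neg-implies-rule on 2]
5. not Dia (not c implies b), 0   [neg-implies-rule on 2]
6. not (not c implies b), 0   [neg-Dia-rule on 5 via 0R0]
7. not c, 0   [neg-implies-rule on 6]
8. not b, 0   [neg-implies-rule on 6]
9. Dia (not c implies b), 1   [Dia-rule on 4: fresh world 1, 0R1]
10. not (not c implies b), 1   [neg-Dia-rule on 5 via 0R1]
11. not c, 1   [neg-implies-rule on 10]
12. not b, 1   [neg-implies-rule on 10]
13. not c implies b, 2   [Dia-rule on 9: fresh world 2, 1R2]
14. not (not c implies b), 2   [neg-Dia-rule on 5 via 0R2]
15. not c, 2   [neg-implies-rule on 14]
16. not b, 2   [neg-implies-rule on 14]
17. b, 2   [implies-rule on 13 (branches; this branch)]
Accessibility: 0R0, 0R1, 0R2, 1R1, 1R2, 2R2
Branch closes: b and not b both at 2.
Every branch closes (one shown): unsatisfiable in S4, hence also in S5 (every S5-frame is an S4-frame).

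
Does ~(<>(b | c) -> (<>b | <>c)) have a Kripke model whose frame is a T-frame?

1. ~(<>(b | c) -> (<>b | <>c)), 0
2. <>(b | c), 0   [~->-rule on 1]
3. ~(<>b | <>c), 0   [~->-rule on 1]
4. ~<>b, 0   [~|-rule on 3]
5. ~<>c, 0   [~|-rule on 3]
6. ~b, 0   [~<>-rule on 4 via 0R0]
7. ~c, 0   [~<>-rule on 5 via 0R0]
8. b | c, 1   [<>-rule on 2: fresh world 1, 0R1]
9. ~b, 1   [~<>-rule on 4 via 0R1]
10. ~c, 1   [~<>-rule on 5 via 0R1]
11. c, 1   [|-rule on 8 (branches; this branch)]
Accessibility: 0R0, 0R1, 1R1
Branch closes: c and ~c both at 1.
Every branch closes; the branch above is one of them.

No, unsatisfiable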